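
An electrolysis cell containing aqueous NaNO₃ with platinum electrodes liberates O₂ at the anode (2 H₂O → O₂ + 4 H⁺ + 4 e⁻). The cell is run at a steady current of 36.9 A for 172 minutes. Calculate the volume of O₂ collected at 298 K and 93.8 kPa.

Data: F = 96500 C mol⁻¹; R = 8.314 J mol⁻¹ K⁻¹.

26.1 L

Q = I·t = 36.90 A × 10320 s = 380800 C.
n(e⁻) = Q/F = 380800 / 96500 = 3.946 mol.
4 electrons are transferred per O₂ molecule, so n(O₂) = 3.946 / 4 = 0.9865 mol.
V = nRT/P = (0.9865 × 8.314 × 298) / (93.8 × 10³ Pa) = 0.0261 m³ = 26.1 L.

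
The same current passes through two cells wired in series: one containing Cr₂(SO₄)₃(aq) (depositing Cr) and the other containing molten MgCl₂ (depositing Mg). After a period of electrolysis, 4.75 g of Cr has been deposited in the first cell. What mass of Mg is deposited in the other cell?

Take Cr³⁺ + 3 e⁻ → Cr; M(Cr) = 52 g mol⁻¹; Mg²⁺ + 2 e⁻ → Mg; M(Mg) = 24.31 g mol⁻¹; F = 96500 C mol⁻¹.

n(Cr) = 4.75 / 52 = 0.09135 mol.
Since Cr³⁺ + 3 e⁻ → Cr, n(e⁻) passed = 3 × 0.09135 = 0.2740 mol.
Cells in series carry the same charge, so the same 0.2740 mol of electrons passes through cell 2.
Mg²⁺ + 2 e⁻ → Mg, so n(Mg) = 0.2740 / 2 = 0.1370 mol.
m(Mg) = 0.1370 × 24.31 = 3.33 g.

3.33 g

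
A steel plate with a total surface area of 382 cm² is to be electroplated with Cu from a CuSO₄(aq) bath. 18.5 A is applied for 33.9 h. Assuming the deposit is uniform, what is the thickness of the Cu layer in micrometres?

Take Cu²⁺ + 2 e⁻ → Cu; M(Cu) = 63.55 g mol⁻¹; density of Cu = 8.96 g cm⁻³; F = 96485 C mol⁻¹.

Q = I·t = 18.50 × 122040 = 2258000 C; n(e⁻) = 23.40 mol.
n(Cu) = n(e⁻)/2 = 11.70 mol, so m = 11.70 × 63.55 = 743.5 g.
Volume = m/ρ = 743.5 / 8.96 = 82.98 cm³.
Thickness = V/A = 82.98 / 382 = 0.217 cm = 2170 μm.

2170 μm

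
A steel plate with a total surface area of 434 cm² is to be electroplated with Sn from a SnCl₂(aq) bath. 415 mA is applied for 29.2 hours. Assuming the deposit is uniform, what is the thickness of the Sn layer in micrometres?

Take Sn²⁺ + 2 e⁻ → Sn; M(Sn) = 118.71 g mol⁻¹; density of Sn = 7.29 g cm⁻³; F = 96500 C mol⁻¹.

Q = I·t = 0.4150 × 105120 = 43620 C; n(e⁻) = 0.4521 mol.
n(Sn) = n(e⁻)/2 = 0.2260 mol, so m = 0.2260 × 118.71 = 26.83 g.
Volume = m/ρ = 26.83 / 7.29 = 3.681 cm³.
Thickness = V/A = 3.681 / 434 = 0.00848 cm = 84.8 μm.

84.8 μm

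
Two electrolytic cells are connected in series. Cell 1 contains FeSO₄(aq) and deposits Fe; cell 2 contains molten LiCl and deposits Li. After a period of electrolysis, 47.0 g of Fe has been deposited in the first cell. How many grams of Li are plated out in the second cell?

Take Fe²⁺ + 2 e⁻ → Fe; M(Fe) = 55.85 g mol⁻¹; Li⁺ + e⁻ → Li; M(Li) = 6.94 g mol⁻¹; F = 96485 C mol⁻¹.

11.7 g

n(Fe) = 47.0 / 55.85 = 0.8415 mol.
Since Fe²⁺ + 2 e⁻ → Fe, n(e⁻) passed = 2 × 0.8415 = 1.683 mol.
Cells in series carry the same charge, so the same 1.683 mol of electrons passes through cell 2.
Li⁺ + e⁻ → Li, so n(Li) = 1.683 / 1 = 1.683 mol.
m(Li) = 1.683 × 6.94 = 11.7 g.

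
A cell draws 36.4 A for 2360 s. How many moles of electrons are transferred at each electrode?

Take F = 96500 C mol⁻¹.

Q = I·t = 36.40 A × 2360.0 s = 85900 C.
n(e⁻) = Q/F = 85900 / 96500 = 0.890 mol.

0.890 mol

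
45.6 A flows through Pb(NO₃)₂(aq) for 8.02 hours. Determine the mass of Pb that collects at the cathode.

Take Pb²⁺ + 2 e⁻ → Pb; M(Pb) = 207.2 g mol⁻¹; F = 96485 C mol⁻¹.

1410 g

Q = I·t = 45.60 A × 28872 s = 1317000 C.
n(e⁻) = Q/F = 1317000 / 96485 = 13.65 mol.
Pb²⁺ + 2 e⁻ → Pb, so n(Pb) = n(e⁻)/2 = 6.823 mol.
m = n·M = 6.823 × 207.2 = 1410 g.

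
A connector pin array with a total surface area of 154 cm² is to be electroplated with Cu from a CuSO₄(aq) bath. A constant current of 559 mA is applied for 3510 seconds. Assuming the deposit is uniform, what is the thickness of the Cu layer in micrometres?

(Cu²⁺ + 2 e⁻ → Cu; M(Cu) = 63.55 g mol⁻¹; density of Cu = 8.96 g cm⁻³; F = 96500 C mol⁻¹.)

4.68 μm

Q = I·t = 0.5590 × 3510.0 = 1962 C; n(e⁻) = 0.02033 mol.
n(Cu) = n(e⁻)/2 = 0.01017 mol, so m = 0.01017 × 63.55 = 0.6461 g.
Volume = m/ρ = 0.6461 / 8.96 = 0.07211 cm³.
Thickness = V/A = 0.07211 / 154 = 4.68 × 10⁻⁴ cm = 4.68 μm.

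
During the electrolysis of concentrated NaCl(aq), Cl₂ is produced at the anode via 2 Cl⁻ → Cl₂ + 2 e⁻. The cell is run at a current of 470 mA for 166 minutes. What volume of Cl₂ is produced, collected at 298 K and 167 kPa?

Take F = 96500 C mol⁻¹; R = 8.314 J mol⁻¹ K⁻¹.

Q = I·t = 0.4700 A × 9960.0 s = 4681 C.
n(e⁻) = Q/F = 4681 / 96500 = 0.04851 mol.
2 electrons are transferred per Cl₂ molecule, so n(Cl₂) = 0.04851 / 2 = 0.02425 mol.
V = nRT/P = (0.02425 × 8.314 × 298) / (167 × 10³ Pa) = 3.60 × 10⁻⁴ m³ = 0.360 L.

0.360 L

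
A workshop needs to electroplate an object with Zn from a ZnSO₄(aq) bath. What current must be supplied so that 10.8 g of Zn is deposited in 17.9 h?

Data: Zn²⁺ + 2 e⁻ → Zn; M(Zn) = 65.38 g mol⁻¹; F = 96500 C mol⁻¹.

0.495 A

n(Zn) = 10.8 / 65.38 = 0.1652 mol.
n(e⁻) = 2 × 0.1652 = 0.3304 mol.
Q = n(e⁻)·F = 0.3304 × 96500 = 31880 C.
I = Q/t = 31880 / 64440 s = 0.495 A.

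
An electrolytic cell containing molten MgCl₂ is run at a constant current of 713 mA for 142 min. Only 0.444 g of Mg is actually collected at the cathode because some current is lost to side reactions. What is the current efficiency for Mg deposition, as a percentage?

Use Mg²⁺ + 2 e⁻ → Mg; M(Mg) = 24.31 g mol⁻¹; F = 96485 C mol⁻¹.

Q = I·t = 0.7130 × 8520.0 = 6075 C; n(e⁻) = 6075/96485 = 0.06296 mol.
Theoretical n(Mg) = n(e⁻)/2 = 0.03148 mol, i.e. m_theo = 0.03148 × 24.31 = 0.7653 g.
Efficiency = m_actual / m_theo = 0.444 / 0.7653 = 58.0 %.

58.0 %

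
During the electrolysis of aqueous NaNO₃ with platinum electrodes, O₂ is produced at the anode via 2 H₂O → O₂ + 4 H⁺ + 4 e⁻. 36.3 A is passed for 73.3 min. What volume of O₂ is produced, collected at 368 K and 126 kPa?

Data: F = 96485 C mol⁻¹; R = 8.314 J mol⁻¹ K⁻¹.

10.0 L

Q = I·t = 36.30 A × 4398.0 s = 159600 C.
n(e⁻) = Q/F = 159600 / 96485 = 1.655 mol.
4 electrons are transferred per O₂ molecule, so n(O₂) = 1.655 / 4 = 0.4137 mol.
V = nRT/P = (0.4137 × 8.314 × 368) / (126 × 10³ Pa) = 0.0100 m³ = 10.0 L.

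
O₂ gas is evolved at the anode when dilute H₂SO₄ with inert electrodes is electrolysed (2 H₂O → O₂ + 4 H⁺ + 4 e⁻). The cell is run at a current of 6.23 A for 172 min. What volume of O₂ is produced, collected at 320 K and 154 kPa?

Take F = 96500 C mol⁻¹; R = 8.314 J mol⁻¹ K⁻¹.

Q = I·t = 6.230 A × 10320 s = 64290 C.
n(e⁻) = Q/F = 64290 / 96500 = 0.6663 mol.
4 electrons are transferred per O₂ molecule, so n(O₂) = 0.6663 / 4 = 0.1666 mol.
V = nRT/P = (0.1666 × 8.314 × 320) / (154 × 10³ Pa) = 0.00288 m³ = 2.88 L.

2.88 L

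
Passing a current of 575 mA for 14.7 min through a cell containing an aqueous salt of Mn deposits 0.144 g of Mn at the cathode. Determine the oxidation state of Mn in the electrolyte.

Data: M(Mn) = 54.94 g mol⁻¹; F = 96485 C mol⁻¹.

+2

Q = I·t = 0.5750 A × 882.00 s = 507.2 C, so n(e⁻) = 507.2/96485 = 0.005256 mol.
n(Mn) deposited = 0.144 / 54.94 = 0.002621 mol.
Electrons per atom = n(e⁻)/n(Mn) = 0.005256 / 0.002621 = 2.01 ≈ 2, so the ion is Mn²⁺.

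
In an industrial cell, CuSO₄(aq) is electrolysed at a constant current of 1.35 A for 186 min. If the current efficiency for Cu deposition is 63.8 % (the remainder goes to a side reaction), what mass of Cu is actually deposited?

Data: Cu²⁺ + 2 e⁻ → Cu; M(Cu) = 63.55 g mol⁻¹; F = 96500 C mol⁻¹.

3.17 g

Q = I·t = 1.350 × 11160 = 15070 C.
n(e⁻) = 15070/96500 = 0.1561 mol; theoretically n(Cu) = 0.1561/2 = 0.07806 mol, m_theo = 4.961 g.
At 63.8 % efficiency, m_actual = 0.638 × 4.961 = 3.17 g.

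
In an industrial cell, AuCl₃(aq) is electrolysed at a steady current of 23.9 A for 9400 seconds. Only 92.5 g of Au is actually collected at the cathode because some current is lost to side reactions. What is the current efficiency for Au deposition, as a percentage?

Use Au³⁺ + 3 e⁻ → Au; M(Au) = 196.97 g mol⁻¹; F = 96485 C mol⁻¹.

60.5 %

Q = I·t = 23.90 × 9400.0 = 224700 C; n(e⁻) = 224700/96485 = 2.328 mol.
Theoretical n(Au) = n(e⁻)/3 = 0.7761 mol, i.e. m_theo = 0.7761 × 196.97 = 152.9 g.
Efficiency = m_actual / m_theo = 92.5 / 152.9 = 60.5 %.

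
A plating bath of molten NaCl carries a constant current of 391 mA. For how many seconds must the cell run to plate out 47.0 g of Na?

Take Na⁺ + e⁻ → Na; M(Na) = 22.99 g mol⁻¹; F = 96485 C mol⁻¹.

5.04 × 10⁵ s

n(Na) = m/M = 47.0 / 22.99 = 2.044 mol.
Each Na atom requires 1 electron, so n(e⁻) = 1 × 2.044 = 2.044 mol.
Q = n(e⁻)·F = 2.044 × 96485 = 197300 C.
t = Q/I = 197300 / 0.3910 A = 504500 s.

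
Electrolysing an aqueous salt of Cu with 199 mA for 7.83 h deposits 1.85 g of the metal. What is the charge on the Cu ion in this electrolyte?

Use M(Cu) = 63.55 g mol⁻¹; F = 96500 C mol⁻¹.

Q = I·t = 0.1990 A × 28188 s = 5609 C, so n(e⁻) = 5609/96500 = 0.05813 mol.
n(Cu) deposited = 1.85 / 63.55 = 0.02911 mol.
Electrons per atom = n(e⁻)/n(Cu) = 0.05813 / 0.02911 = 2.00 ≈ 2, so the ion is Cu²⁺.

+2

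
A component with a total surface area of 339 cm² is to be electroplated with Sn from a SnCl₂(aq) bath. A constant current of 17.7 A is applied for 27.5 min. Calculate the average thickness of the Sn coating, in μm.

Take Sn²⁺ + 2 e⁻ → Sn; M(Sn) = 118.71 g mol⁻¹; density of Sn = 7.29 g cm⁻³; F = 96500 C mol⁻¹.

Q = I·t = 17.70 × 1650.0 = 29200 C; n(e⁻) = 0.3026 mol.
n(Sn) = n(e⁻)/2 = 0.1513 mol, so m = 0.1513 × 118.71 = 17.96 g.
Volume = m/ρ = 17.96 / 7.29 = 2.464 cm³.
Thickness = V/A = 2.464 / 339 = 0.00727 cm = 72.7 μm.

72.7 μm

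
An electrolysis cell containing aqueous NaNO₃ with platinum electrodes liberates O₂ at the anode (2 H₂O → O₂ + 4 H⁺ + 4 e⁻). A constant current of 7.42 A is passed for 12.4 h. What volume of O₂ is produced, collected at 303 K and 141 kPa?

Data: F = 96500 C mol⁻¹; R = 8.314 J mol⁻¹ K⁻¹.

Q = I·t = 7.420 A × 44640 s = 331200 C.
n(e⁻) = Q/F = 331200 / 96500 = 3.432 mol.
4 electrons are transferred per O₂ molecule, so n(O₂) = 3.432 / 4 = 0.8581 mol.
V = nRT/P = (0.8581 × 8.314 × 303) / (141 × 10³ Pa) = 0.0153 m³ = 15.3 L.

15.3 L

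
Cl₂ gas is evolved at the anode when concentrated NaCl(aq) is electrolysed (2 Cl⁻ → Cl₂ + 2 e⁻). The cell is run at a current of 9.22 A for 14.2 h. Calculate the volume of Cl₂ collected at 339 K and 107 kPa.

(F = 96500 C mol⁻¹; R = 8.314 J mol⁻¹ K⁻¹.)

64.3 L

Q = I·t = 9.220 A × 51120 s = 471300 C.
n(e⁻) = Q/F = 471300 / 96500 = 4.884 mol.
2 electrons are transferred per Cl₂ molecule, so n(Cl₂) = 4.884 / 2 = 2.442 mol.
V = nRT/P = (2.442 × 8.314 × 339) / (107 × 10³ Pa) = 0.0643 m³ = 64.3 L.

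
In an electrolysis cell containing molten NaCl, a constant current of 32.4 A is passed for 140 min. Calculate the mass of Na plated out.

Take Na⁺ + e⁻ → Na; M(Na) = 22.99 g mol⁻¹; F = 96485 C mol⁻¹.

Q = I·t = 32.40 A × 8400.0 s = 272200 C.
n(e⁻) = Q/F = 272200 / 96485 = 2.821 mol.
Na⁺ + e⁻ → Na, so n(Na) = n(e⁻)/1 = 2.821 mol.
m = n·M = 2.821 × 22.99 = 64.8 g.

64.8 g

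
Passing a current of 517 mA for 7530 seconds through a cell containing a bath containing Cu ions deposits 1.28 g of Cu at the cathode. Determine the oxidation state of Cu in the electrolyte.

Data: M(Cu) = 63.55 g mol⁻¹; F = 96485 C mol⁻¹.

Q = I·t = 0.5170 A × 7530.0 s = 3893 C, so n(e⁻) = 3893/96485 = 0.04035 mol.
n(Cu) deposited = 1.28 / 63.55 = 0.02014 mol.
Electrons per atom = n(e⁻)/n(Cu) = 0.04035 / 0.02014 = 2.00 ≈ 2, so the ion is Cu²⁺.

+2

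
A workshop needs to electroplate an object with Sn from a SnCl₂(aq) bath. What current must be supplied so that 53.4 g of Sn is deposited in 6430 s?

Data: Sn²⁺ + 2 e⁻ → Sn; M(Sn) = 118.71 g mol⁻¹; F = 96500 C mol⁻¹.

13.5 A

n(Sn) = 53.4 / 118.71 = 0.4498 mol.
n(e⁻) = 2 × 0.4498 = 0.8997 mol.
Q = n(e⁻)·F = 0.8997 × 96500 = 86820 C.
I = Q/t = 86820 / 6430.0 s = 13.5 A.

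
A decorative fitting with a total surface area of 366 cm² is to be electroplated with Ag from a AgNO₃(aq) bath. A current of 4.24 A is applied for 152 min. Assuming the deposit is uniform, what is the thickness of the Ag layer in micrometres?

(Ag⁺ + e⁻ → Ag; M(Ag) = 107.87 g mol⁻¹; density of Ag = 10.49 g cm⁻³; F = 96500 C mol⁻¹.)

113 μm

Q = I·t = 4.240 × 9120.0 = 38670 C; n(e⁻) = 0.4007 mol.
n(Ag) = n(e⁻)/1 = 0.4007 mol, so m = 0.4007 × 107.87 = 43.22 g.
Volume = m/ρ = 43.22 / 10.49 = 4.121 cm³.
Thickness = V/A = 4.121 / 366 = 0.0113 cm = 113 μm.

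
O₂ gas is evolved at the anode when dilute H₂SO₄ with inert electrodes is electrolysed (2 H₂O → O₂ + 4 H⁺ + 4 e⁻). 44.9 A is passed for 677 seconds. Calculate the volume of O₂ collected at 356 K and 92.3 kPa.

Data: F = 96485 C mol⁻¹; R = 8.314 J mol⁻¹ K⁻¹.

Q = I·t = 44.90 A × 677.00 s = 30400 C.
n(e⁻) = Q/F = 30400 / 96485 = 0.3150 mol.
4 electrons are transferred per O₂ molecule, so n(O₂) = 0.3150 / 4 = 0.07876 mol.
V = nRT/P = (0.07876 × 8.314 × 356) / (92.3 × 10³ Pa) = 0.00253 m³ = 2.53 L.

2.53 L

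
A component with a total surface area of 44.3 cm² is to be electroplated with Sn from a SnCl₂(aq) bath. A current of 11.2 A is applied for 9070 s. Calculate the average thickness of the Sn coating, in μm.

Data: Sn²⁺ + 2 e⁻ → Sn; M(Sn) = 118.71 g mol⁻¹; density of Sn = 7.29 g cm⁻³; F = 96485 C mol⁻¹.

Q = I·t = 11.20 × 9070.0 = 101600 C; n(e⁻) = 1.053 mol.
n(Sn) = n(e⁻)/2 = 0.5264 mol, so m = 0.5264 × 118.71 = 62.49 g.
Volume = m/ρ = 62.49 / 7.29 = 8.572 cm³.
Thickness = V/A = 8.572 / 44.3 = 0.194 cm = 1940 μm.

1940 μm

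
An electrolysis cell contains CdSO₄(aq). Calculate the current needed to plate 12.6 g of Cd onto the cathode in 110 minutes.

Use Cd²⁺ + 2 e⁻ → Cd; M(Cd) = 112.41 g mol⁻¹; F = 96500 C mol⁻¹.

n(Cd) = 12.6 / 112.41 = 0.1121 mol.
n(e⁻) = 2 × 0.1121 = 0.2242 mol.
Q = n(e⁻)·F = 0.2242 × 96500 = 21630 C.
I = Q/t = 21630 / 6600.0 s = 3.28 A.

3.28 A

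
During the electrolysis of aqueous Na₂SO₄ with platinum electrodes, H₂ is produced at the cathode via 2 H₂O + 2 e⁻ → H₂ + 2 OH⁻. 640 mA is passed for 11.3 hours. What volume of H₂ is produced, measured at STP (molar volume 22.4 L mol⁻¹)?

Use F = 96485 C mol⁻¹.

3.02 L

Q = I·t = 0.6400 A × 40680 s = 26040 C.
n(e⁻) = Q/F = 26040 / 96485 = 0.2698 mol.
2 electrons are transferred per H₂ molecule, so n(H₂) = 0.2698 / 2 = 0.1349 mol.
V = n × V_m = 0.1349 × 22.4 = 3.02 L.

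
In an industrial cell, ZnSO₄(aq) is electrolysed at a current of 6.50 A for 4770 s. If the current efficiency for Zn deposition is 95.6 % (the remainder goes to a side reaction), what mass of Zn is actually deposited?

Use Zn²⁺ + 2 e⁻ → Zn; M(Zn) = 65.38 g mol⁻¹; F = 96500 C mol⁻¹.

Q = I·t = 6.500 × 4770.0 = 31000 C.
n(e⁻) = 31000/96500 = 0.3213 mol; theoretically n(Zn) = 0.3213/2 = 0.1606 mol, m_theo = 10.50 g.
At 95.6 % efficiency, m_actual = 0.956 × 10.50 = 10.0 g.

10.0 g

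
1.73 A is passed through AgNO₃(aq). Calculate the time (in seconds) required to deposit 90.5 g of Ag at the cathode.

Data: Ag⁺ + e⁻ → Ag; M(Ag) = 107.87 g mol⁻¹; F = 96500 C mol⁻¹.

n(Ag) = m/M = 90.5 / 107.87 = 0.8390 mol.
Each Ag atom requires 1 electron, so n(e⁻) = 1 × 0.8390 = 0.8390 mol.
Q = n(e⁻)·F = 0.8390 × 96500 = 80960 C.
t = Q/I = 80960 / 1.730 A = 46800 s.

46800 s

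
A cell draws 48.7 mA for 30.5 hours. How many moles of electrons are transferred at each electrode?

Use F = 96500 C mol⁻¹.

Q = I·t = 0.04870 A × 109800 s = 5347 C.
n(e⁻) = Q/F = 5347 / 96500 = 0.0554 mol.

0.0554 mol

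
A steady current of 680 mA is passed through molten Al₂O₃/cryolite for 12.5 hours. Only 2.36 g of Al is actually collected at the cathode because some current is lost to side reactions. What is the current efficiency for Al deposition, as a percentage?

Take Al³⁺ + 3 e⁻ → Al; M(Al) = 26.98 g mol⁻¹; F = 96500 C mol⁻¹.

82.8 %

Q = I·t = 0.6800 × 45000 = 30600 C; n(e⁻) = 30600/96500 = 0.3171 mol.
Theoretical n(Al) = n(e⁻)/3 = 0.1057 mol, i.e. m_theo = 0.1057 × 26.98 = 2.852 g.
Efficiency = m_actual / m_theo = 2.36 / 2.852 = 82.8 %.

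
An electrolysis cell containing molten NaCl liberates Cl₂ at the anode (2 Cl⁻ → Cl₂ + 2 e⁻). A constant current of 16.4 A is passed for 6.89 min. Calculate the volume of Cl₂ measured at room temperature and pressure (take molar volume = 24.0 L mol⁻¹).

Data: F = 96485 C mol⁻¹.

Q = I·t = 16.40 A × 413.40 s = 6780 C.
n(e⁻) = Q/F = 6780 / 96485 = 0.07027 mol.
2 electrons are transferred per Cl₂ molecule, so n(Cl₂) = 0.07027 / 2 = 0.03513 mol.
V = n × V_m = 0.03513 × 24.0 = 0.843 L.

0.843 L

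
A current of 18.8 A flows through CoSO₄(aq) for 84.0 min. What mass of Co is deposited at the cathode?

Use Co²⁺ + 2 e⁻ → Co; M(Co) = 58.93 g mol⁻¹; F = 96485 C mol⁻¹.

28.9 g

Q = I·t = 18.80 A × 5040.0 s = 94750 C.
n(e⁻) = Q/F = 94750 / 96485 = 0.9820 mol.
Co²⁺ + 2 e⁻ → Co, so n(Co) = n(e⁻)/2 = 0.4910 mol.
m = n·M = 0.4910 × 58.93 = 28.9 g.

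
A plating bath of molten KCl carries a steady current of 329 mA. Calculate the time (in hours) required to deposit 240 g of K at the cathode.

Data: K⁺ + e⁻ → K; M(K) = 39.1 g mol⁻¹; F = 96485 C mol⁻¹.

500 h

n(K) = m/M = 240 / 39.1 = 6.138 mol.
Each K atom requires 1 electron, so n(e⁻) = 1 × 6.138 = 6.138 mol.
Q = n(e⁻)·F = 6.138 × 96485 = 592200 C.
t = Q/I = 592200 / 0.3290 A = 1800000 s = 500 h.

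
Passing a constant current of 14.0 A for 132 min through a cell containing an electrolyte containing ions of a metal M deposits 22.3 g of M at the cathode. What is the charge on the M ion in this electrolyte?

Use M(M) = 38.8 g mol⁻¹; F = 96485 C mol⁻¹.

+2

Q = I·t = 14.00 A × 7920.0 s = 110900 C, so n(e⁻) = 110900/96485 = 1.149 mol.
n(M) deposited = 22.3 / 38.8 = 0.5747 mol.
Electrons per atom = n(e⁻)/n(M) = 1.149 / 0.5747 = 2.00 ≈ 2, so the ion is M²⁺.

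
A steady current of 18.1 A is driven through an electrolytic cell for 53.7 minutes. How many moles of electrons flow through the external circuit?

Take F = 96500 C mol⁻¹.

0.604 mol

Q = I·t = 18.10 A × 3222.0 s = 58320 C.
n(e⁻) = Q/F = 58320 / 96500 = 0.604 mol.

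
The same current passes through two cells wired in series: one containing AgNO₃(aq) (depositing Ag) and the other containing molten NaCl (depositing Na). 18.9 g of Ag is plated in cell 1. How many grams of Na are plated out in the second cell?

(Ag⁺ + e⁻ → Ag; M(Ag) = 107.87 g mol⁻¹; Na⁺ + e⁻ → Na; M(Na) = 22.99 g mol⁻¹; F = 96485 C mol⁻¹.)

4.03 g

n(Ag) = 18.9 / 107.87 = 0.1752 mol.
Since Ag⁺ + e⁻ → Ag, n(e⁻) passed = 1 × 0.1752 = 0.1752 mol.
Cells in series carry the same charge, so the same 0.1752 mol of electrons passes through cell 2.
Na⁺ + e⁻ → Na, so n(Na) = 0.1752 / 1 = 0.1752 mol.
m(Na) = 0.1752 × 22.99 = 4.03 g.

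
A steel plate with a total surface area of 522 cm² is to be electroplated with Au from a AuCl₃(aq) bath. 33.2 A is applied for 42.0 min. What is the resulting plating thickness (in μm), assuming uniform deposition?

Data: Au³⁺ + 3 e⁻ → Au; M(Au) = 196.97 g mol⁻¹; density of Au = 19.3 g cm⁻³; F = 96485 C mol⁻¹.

Q = I·t = 33.20 × 2520.0 = 83660 C; n(e⁻) = 0.8671 mol.
n(Au) = n(e⁻)/3 = 0.2890 mol, so m = 0.2890 × 196.97 = 56.93 g.
Volume = m/ρ = 56.93 / 19.3 = 2.950 cm³.
Thickness = V/A = 2.950 / 522 = 0.00565 cm = 56.5 μm.

56.5 μm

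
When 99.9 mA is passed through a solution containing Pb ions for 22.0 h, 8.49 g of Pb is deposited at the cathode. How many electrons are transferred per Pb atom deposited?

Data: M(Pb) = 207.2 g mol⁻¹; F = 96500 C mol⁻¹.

2

Q = I·t = 0.09990 A × 79200 s = 7912 C, so n(e⁻) = 7912/96500 = 0.08199 mol.
n(Pb) deposited = 8.49 / 207.2 = 0.04097 mol.
Electrons per atom = n(e⁻)/n(Pb) = 0.08199 / 0.04097 = 2.00 ≈ 2, so the ion is Pb²⁺.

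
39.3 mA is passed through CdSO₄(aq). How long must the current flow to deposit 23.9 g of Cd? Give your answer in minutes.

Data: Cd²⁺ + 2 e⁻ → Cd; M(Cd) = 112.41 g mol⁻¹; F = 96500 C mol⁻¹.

17400 min

n(Cd) = m/M = 23.9 / 112.41 = 0.2126 mol.
Each Cd atom requires 2 electrons, so n(e⁻) = 2 × 0.2126 = 0.4252 mol.
Q = n(e⁻)·F = 0.4252 × 96500 = 41030 C.
t = Q/I = 41030 / 0.03930 A = 1044000 s = 17400 min.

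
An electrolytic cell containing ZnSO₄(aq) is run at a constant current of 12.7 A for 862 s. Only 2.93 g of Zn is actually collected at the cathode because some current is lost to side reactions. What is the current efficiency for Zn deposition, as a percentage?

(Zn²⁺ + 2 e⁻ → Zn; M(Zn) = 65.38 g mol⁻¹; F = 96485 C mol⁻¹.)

79.0 %

Q = I·t = 12.70 × 862.00 = 10950 C; n(e⁻) = 10950/96485 = 0.1135 mol.
Theoretical n(Zn) = n(e⁻)/2 = 0.05673 mol, i.e. m_theo = 0.05673 × 65.38 = 3.709 g.
Efficiency = m_actual / m_theo = 2.93 / 3.709 = 79.0 %.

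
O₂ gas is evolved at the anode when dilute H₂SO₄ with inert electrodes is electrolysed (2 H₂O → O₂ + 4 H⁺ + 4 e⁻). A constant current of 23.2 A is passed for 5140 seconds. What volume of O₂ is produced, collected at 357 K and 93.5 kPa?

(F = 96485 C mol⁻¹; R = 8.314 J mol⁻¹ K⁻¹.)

Q = I·t = 23.20 A × 5140.0 s = 119200 C.
n(e⁻) = Q/F = 119200 / 96485 = 1.236 mol.
4 electrons are transferred per O₂ molecule, so n(O₂) = 1.236 / 4 = 0.3090 mol.
V = nRT/P = (0.3090 × 8.314 × 357) / (93.5 × 10³ Pa) = 0.00981 m³ = 9.81 L.

9.81 L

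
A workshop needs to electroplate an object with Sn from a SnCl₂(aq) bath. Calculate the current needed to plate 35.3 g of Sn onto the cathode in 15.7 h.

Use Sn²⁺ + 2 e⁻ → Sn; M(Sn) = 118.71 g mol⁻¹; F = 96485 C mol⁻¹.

n(Sn) = 35.3 / 118.71 = 0.2974 mol.
n(e⁻) = 2 × 0.2974 = 0.5947 mol.
Q = n(e⁻)·F = 0.5947 × 96485 = 57380 C.
I = Q/t = 57380 / 56520 s = 1.02 A.

1.02 A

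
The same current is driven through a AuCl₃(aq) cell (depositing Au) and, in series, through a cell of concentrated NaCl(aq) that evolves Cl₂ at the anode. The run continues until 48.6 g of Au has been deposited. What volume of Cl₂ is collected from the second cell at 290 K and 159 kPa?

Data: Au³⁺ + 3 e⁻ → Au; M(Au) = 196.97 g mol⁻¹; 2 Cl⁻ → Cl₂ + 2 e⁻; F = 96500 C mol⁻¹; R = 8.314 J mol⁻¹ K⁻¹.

5.61 L

n(Au) = 48.6 / 196.97 = 0.2467 mol, so n(e⁻) = 3 × 0.2467 = 0.7402 mol.
The cells are in series, so the same 0.7402 mol of electrons passes through the second cell.
2 Cl⁻ → Cl₂ + 2 e⁻ — 2 mol e⁻ per mol Cl₂, so n(Cl₂) = 0.7402/2 = 0.3701 mol.
V = nRT/P = (0.3701 × 8.314 × 290) / (159 × 10³) = 0.00561 m³ = 5.61 L.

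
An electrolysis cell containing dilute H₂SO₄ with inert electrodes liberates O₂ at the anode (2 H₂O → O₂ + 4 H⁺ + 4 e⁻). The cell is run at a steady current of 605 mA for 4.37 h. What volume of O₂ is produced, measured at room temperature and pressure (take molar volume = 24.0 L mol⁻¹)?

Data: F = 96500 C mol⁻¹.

0.592 L

Q = I·t = 0.6050 A × 15732 s = 9518 C.
n(e⁻) = Q/F = 9518 / 96500 = 0.09863 mol.
4 electrons are transferred per O₂ molecule, so n(O₂) = 0.09863 / 4 = 0.02466 mol.
V = n × V_m = 0.02466 × 24.0 = 0.592 L.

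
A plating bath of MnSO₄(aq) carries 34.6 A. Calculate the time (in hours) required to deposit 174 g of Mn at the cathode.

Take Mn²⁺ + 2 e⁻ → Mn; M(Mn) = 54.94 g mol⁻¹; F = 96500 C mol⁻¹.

n(Mn) = m/M = 174 / 54.94 = 3.167 mol.
Each Mn atom requires 2 electrons, so n(e⁻) = 2 × 3.167 = 6.334 mol.
Q = n(e⁻)·F = 6.334 × 96500 = 611200 C.
t = Q/I = 611200 / 34.60 A = 17670 s = 4.91 h.

4.91 h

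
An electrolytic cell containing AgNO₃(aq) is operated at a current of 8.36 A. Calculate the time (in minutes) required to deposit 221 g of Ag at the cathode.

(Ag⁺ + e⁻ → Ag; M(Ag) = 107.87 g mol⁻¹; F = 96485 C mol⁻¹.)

394 min

n(Ag) = m/M = 221 / 107.87 = 2.049 mol.
Each Ag atom requires 1 electron, so n(e⁻) = 1 × 2.049 = 2.049 mol.
Q = n(e⁻)·F = 2.049 × 96485 = 197700 C.
t = Q/I = 197700 / 8.360 A = 23650 s = 394 min.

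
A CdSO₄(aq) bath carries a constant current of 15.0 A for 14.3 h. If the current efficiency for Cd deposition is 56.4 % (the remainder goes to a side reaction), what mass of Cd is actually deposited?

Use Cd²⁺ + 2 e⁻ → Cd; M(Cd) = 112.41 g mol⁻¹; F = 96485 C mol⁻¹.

Q = I·t = 15.00 × 51480 = 772200 C.
n(e⁻) = 772200/96485 = 8.003 mol; theoretically n(Cd) = 8.003/2 = 4.002 mol, m_theo = 449.8 g.
At 56.4 % efficiency, m_actual = 0.564 × 449.8 = 254 g.

254 g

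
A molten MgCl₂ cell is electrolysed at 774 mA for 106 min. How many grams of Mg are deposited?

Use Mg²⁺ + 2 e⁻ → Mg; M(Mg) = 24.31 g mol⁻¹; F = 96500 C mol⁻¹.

Q = I·t = 0.7740 A × 6360.0 s = 4923 C.
n(e⁻) = Q/F = 4923 / 96500 = 0.05101 mol.
Mg²⁺ + 2 e⁻ → Mg, so n(Mg) = n(e⁻)/2 = 0.02551 mol.
m = n·M = 0.02551 × 24.31 = 0.620 g.

0.620 g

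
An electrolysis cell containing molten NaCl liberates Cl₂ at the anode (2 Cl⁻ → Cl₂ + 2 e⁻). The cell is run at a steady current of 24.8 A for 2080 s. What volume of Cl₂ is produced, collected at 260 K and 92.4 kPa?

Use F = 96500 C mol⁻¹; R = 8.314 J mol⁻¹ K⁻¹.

Q = I·t = 24.80 A × 2080.0 s = 51580 C.
n(e⁻) = Q/F = 51580 / 96500 = 0.5345 mol.
2 electrons are transferred per Cl₂ molecule, so n(Cl₂) = 0.5345 / 2 = 0.2673 mol.
V = nRT/P = (0.2673 × 8.314 × 260) / (92.4 × 10³ Pa) = 0.00625 m³ = 6.25 L.

6.25 L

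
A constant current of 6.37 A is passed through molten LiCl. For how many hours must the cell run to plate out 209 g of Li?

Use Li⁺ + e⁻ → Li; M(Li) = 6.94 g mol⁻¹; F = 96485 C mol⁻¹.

127 h

n(Li) = m/M = 209 / 6.94 = 30.12 mol.
Each Li atom requires 1 electron, so n(e⁻) = 1 × 30.12 = 30.12 mol.
Q = n(e⁻)·F = 30.12 × 96485 = 2906000 C.
t = Q/I = 2906000 / 6.370 A = 456100 s = 127 h.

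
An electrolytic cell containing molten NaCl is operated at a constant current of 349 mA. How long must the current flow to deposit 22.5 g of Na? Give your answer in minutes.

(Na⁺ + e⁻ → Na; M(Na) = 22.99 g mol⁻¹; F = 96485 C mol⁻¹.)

4510 min

n(Na) = m/M = 22.5 / 22.99 = 0.9787 mol.
Each Na atom requires 1 electron, so n(e⁻) = 1 × 0.9787 = 0.9787 mol.
Q = n(e⁻)·F = 0.9787 × 96485 = 94430 C.
t = Q/I = 94430 / 0.3490 A = 270600 s = 4510 min.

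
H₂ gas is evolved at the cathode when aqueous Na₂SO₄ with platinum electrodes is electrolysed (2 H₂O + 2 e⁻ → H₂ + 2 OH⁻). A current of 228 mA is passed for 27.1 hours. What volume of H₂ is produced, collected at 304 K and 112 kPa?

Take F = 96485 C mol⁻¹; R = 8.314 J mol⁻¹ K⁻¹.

Q = I·t = 0.2280 A × 97560 s = 22240 C.
n(e⁻) = Q/F = 22240 / 96485 = 0.2305 mol.
2 electrons are transferred per H₂ molecule, so n(H₂) = 0.2305 / 2 = 0.1153 mol.
V = nRT/P = (0.1153 × 8.314 × 304) / (112 × 10³ Pa) = 0.00260 m³ = 2.60 L.

2.60 L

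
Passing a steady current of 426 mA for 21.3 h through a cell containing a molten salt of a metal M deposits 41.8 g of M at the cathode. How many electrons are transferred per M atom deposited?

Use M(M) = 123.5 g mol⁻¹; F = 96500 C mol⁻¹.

Q = I·t = 0.4260 A × 76680 s = 32670 C, so n(e⁻) = 32670/96500 = 0.3385 mol.
n(M) deposited = 41.8 / 123.5 = 0.3385 mol.
Electrons per atom = n(e⁻)/n(M) = 0.3385 / 0.3385 = 1.00 ≈ 1, so the ion is M⁺.

1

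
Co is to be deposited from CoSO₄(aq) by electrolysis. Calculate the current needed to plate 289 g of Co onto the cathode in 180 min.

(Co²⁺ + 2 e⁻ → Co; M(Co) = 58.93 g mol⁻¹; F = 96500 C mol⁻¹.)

n(Co) = 289 / 58.93 = 4.904 mol.
n(e⁻) = 2 × 4.904 = 9.808 mol.
Q = n(e⁻)·F = 9.808 × 96500 = 946500 C.
I = Q/t = 946500 / 10800 s = 87.6 A.

87.6 A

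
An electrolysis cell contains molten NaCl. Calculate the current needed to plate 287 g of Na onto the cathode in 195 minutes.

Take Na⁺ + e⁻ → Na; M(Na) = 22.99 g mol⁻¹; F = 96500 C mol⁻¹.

103 A

n(Na) = 287 / 22.99 = 12.48 mol.
n(e⁻) = 1 × 12.48 = 12.48 mol.
Q = n(e⁻)·F = 12.48 × 96500 = 1205000 C.
I = Q/t = 1205000 / 11700 s = 103 A.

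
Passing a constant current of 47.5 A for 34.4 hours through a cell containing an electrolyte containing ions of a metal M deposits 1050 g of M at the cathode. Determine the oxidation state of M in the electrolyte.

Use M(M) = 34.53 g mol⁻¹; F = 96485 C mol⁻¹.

+2

Q = I·t = 47.50 A × 123840 s = 5882000 C, so n(e⁻) = 5882000/96485 = 60.97 mol.
n(M) deposited = 1050 / 34.53 = 30.41 mol.
Electrons per atom = n(e⁻)/n(M) = 60.97 / 30.41 = 2.00 ≈ 2, so the ion is M²⁺.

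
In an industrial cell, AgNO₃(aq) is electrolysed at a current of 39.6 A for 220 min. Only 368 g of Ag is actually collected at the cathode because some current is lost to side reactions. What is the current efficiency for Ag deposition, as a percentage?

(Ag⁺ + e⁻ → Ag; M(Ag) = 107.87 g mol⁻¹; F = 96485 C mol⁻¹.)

63.0 %

Q = I·t = 39.60 × 13200 = 522700 C; n(e⁻) = 522700/96485 = 5.418 mol.
Theoretical n(Ag) = n(e⁻)/1 = 5.418 mol, i.e. m_theo = 5.418 × 107.87 = 584.4 g.
Efficiency = m_actual / m_theo = 368 / 584.4 = 63.0 %.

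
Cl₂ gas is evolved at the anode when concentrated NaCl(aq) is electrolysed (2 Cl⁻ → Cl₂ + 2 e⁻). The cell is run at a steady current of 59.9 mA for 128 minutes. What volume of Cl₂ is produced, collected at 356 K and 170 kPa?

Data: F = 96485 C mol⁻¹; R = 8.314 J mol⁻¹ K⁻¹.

Q = I·t = 0.05990 A × 7680.0 s = 460.0 C.
n(e⁻) = Q/F = 460.0 / 96485 = 0.004768 mol.
2 electrons are transferred per Cl₂ molecule, so n(Cl₂) = 0.004768 / 2 = 0.002384 mol.
V = nRT/P = (0.002384 × 8.314 × 356) / (170 × 10³ Pa) = 4.15 × 10⁻⁵ m³ = 0.0415 L.

0.0415 L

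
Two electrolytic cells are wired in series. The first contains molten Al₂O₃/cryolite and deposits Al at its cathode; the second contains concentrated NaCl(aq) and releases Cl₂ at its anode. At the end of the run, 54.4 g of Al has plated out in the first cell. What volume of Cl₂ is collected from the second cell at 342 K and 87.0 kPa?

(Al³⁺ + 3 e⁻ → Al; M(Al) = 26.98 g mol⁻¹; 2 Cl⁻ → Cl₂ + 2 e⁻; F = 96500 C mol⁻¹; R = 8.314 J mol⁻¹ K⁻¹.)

n(Al) = 54.4 / 26.98 = 2.016 mol, so n(e⁻) = 3 × 2.016 = 6.049 mol.
The cells are in series, so the same 6.049 mol of electrons passes through the second cell.
2 Cl⁻ → Cl₂ + 2 e⁻ — 2 mol e⁻ per mol Cl₂, so n(Cl₂) = 6.049/2 = 3.024 mol.
V = nRT/P = (3.024 × 8.314 × 342) / (87.0 × 10³) = 0.0988 m³ = 98.8 L.

98.8 L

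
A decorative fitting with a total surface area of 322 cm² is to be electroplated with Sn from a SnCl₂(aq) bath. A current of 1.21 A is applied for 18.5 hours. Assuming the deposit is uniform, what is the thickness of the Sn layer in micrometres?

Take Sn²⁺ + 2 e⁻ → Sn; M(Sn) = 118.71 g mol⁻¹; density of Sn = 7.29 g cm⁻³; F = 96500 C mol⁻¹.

211 μm

Q = I·t = 1.210 × 66600 = 80590 C; n(e⁻) = 0.8351 mol.
n(Sn) = n(e⁻)/2 = 0.4175 mol, so m = 0.4175 × 118.71 = 49.57 g.
Volume = m/ρ = 49.57 / 7.29 = 6.799 cm³.
Thickness = V/A = 6.799 / 322 = 0.0211 cm = 211 μm.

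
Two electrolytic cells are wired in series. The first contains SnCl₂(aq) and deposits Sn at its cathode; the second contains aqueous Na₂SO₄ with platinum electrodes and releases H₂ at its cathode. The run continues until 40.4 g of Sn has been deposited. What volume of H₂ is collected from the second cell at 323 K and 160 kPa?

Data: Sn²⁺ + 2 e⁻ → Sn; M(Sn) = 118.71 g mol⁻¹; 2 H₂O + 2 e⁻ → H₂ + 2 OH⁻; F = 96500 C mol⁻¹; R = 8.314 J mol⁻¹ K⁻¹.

n(Sn) = 40.4 / 118.71 = 0.3403 mol, so n(e⁻) = 2 × 0.3403 = 0.6807 mol.
The cells are in series, so the same 0.6807 mol of electrons passes through the second cell.
2 H₂O + 2 e⁻ → H₂ + 2 OH⁻ — 2 mol e⁻ per mol H₂, so n(H₂) = 0.6807/2 = 0.3403 mol.
V = nRT/P = (0.3403 × 8.314 × 323) / (160 × 10³) = 0.00571 m³ = 5.71 L.

5.71 L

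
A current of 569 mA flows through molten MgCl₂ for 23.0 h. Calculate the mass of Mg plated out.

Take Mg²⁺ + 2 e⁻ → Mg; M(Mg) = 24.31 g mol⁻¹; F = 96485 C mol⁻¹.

Q = I·t = 0.5690 A × 82800 s = 47110 C.
n(e⁻) = Q/F = 47110 / 96485 = 0.4883 mol.
Mg²⁺ + 2 e⁻ → Mg, so n(Mg) = n(e⁻)/2 = 0.2441 mol.
m = n·M = 0.2441 × 24.31 = 5.94 g.

5.94 g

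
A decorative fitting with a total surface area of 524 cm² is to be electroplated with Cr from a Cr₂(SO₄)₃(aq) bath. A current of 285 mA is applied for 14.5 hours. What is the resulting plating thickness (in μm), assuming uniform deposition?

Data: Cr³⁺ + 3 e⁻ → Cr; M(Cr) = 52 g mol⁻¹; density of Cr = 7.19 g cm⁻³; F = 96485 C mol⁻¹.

Q = I·t = 0.2850 × 52200 = 14880 C; n(e⁻) = 0.1542 mol.
n(Cr) = n(e⁻)/3 = 0.05140 mol, so m = 0.05140 × 52 = 2.673 g.
Volume = m/ρ = 2.673 / 7.19 = 0.3717 cm³.
Thickness = V/A = 0.3717 / 524 = 7.09 × 10⁻⁴ cm = 7.09 μm.

7.09 μm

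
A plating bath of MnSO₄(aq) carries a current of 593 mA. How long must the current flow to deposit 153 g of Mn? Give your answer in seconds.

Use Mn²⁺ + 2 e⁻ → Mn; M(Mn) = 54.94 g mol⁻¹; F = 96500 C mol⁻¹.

9.06 × 10⁵ s

n(Mn) = m/M = 153 / 54.94 = 2.785 mol.
Each Mn atom requires 2 electrons, so n(e⁻) = 2 × 2.785 = 5.570 mol.
Q = n(e⁻)·F = 5.570 × 96500 = 537500 C.
t = Q/I = 537500 / 0.5930 A = 906400 s.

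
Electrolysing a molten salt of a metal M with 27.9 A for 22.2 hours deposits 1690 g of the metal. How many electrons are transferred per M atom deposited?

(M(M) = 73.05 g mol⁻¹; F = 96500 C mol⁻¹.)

Q = I·t = 27.90 A × 79920 s = 2230000 C, so n(e⁻) = 2230000/96500 = 23.11 mol.
n(M) deposited = 1690 / 73.05 = 23.13 mol.
Electrons per atom = n(e⁻)/n(M) = 23.11 / 23.13 = 0.999 ≈ 1, so the ion is M⁺.

1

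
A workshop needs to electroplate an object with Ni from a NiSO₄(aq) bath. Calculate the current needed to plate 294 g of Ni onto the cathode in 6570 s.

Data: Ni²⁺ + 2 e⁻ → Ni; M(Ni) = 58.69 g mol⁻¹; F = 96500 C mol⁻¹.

147 A

n(Ni) = 294 / 58.69 = 5.009 mol.
n(e⁻) = 2 × 5.009 = 10.02 mol.
Q = n(e⁻)·F = 10.02 × 96500 = 966800 C.
I = Q/t = 966800 / 6570.0 s = 147 A.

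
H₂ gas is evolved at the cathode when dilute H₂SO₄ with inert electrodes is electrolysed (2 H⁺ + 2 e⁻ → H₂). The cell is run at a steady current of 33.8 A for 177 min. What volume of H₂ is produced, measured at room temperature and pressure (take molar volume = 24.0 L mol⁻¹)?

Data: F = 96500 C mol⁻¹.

44.6 L

Q = I·t = 33.80 A × 10620 s = 359000 C.
n(e⁻) = Q/F = 359000 / 96500 = 3.720 mol.
2 electrons are transferred per H₂ molecule, so n(H₂) = 3.720 / 2 = 1.860 mol.
V = n × V_m = 1.860 × 24.0 = 44.6 L.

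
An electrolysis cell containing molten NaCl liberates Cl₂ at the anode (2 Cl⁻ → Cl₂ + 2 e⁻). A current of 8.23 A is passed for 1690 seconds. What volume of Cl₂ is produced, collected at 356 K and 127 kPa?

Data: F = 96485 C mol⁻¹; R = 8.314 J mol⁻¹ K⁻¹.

Q = I·t = 8.230 A × 1690.0 s = 13910 C.
n(e⁻) = Q/F = 13910 / 96485 = 0.1442 mol.
2 electrons are transferred per Cl₂ molecule, so n(Cl₂) = 0.1442 / 2 = 0.07208 mol.
V = nRT/P = (0.07208 × 8.314 × 356) / (127 × 10³ Pa) = 0.00168 m³ = 1.68 L.

1.68 L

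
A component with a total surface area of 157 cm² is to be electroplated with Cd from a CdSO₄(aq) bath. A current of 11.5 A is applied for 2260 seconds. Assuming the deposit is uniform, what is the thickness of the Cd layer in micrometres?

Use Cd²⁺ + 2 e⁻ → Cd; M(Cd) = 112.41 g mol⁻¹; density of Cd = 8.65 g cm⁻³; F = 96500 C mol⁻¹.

111 μm

Q = I·t = 11.50 × 2260.0 = 25990 C; n(e⁻) = 0.2693 mol.
n(Cd) = n(e⁻)/2 = 0.1347 mol, so m = 0.1347 × 112.41 = 15.14 g.
Volume = m/ρ = 15.14 / 8.65 = 1.750 cm³.
Thickness = V/A = 1.750 / 157 = 0.0111 cm = 111 μm.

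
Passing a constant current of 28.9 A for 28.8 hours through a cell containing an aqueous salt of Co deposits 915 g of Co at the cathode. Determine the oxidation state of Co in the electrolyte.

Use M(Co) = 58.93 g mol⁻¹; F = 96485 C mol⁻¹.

Q = I·t = 28.90 A × 103680 s = 2996000 C, so n(e⁻) = 2996000/96485 = 31.06 mol.
n(Co) deposited = 915 / 58.93 = 15.53 mol.
Electrons per atom = n(e⁻)/n(Co) = 31.06 / 15.53 = 2.00 ≈ 2, so the ion is Co²⁺.

+2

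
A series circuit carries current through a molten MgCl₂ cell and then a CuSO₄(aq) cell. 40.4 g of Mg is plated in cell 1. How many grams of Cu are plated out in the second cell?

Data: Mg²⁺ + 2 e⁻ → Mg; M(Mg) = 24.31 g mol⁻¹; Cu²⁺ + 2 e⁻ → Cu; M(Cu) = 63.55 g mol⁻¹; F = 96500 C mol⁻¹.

n(Mg) = 40.4 / 24.31 = 1.662 mol.
Since Mg²⁺ + 2 e⁻ → Mg, n(e⁻) passed = 2 × 1.662 = 3.324 mol.
Cells in series carry the same charge, so the same 3.324 mol of electrons passes through cell 2.
Cu²⁺ + 2 e⁻ → Cu, so n(Cu) = 3.324 / 2 = 1.662 mol.
m(Cu) = 1.662 × 63.55 = 106 g.

106 g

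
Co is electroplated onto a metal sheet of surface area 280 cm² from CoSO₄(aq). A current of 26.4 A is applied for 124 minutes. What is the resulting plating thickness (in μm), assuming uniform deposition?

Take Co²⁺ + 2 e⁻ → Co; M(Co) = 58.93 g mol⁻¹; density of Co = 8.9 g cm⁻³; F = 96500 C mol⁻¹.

Q = I·t = 26.40 × 7440.0 = 196400 C; n(e⁻) = 2.035 mol.
n(Co) = n(e⁻)/2 = 1.018 mol, so m = 1.018 × 58.93 = 59.97 g.
Volume = m/ρ = 59.97 / 8.9 = 6.739 cm³.
Thickness = V/A = 6.739 / 280 = 0.0241 cm = 241 μm.

241 μm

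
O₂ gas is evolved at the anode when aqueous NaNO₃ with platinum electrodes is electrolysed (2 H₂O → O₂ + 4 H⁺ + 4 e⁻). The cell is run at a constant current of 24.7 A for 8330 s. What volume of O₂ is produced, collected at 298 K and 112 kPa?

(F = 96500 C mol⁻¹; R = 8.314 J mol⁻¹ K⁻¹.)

11.8 L

Q = I·t = 24.70 A × 8330.0 s = 205800 C.
n(e⁻) = Q/F = 205800 / 96500 = 2.132 mol.
4 electrons are transferred per O₂ molecule, so n(O₂) = 2.132 / 4 = 0.5330 mol.
V = nRT/P = (0.5330 × 8.314 × 298) / (112 × 10³ Pa) = 0.0118 m³ = 11.8 L.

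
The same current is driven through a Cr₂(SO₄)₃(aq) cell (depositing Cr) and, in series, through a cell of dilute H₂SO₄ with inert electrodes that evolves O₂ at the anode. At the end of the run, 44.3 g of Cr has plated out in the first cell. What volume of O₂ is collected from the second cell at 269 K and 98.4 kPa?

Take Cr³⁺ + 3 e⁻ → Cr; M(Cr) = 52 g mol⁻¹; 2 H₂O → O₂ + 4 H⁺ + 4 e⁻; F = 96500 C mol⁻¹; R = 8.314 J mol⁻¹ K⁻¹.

n(Cr) = 44.3 / 52 = 0.8519 mol, so n(e⁻) = 3 × 0.8519 = 2.556 mol.
The cells are in series, so the same 2.556 mol of electrons passes through the second cell.
2 H₂O → O₂ + 4 H⁺ + 4 e⁻ — 4 mol e⁻ per mol O₂, so n(O₂) = 2.556/4 = 0.6389 mol.
V = nRT/P = (0.6389 × 8.314 × 269) / (98.4 × 10³) = 0.0145 m³ = 14.5 L.

14.5 L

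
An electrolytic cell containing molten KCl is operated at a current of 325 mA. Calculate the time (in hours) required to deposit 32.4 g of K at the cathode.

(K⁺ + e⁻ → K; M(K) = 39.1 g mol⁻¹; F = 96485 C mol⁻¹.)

n(K) = m/M = 32.4 / 39.1 = 0.8286 mol.
Each K atom requires 1 electron, so n(e⁻) = 1 × 0.8286 = 0.8286 mol.
Q = n(e⁻)·F = 0.8286 × 96485 = 79950 C.
t = Q/I = 79950 / 0.3250 A = 246000 s = 68.3 h.

68.3 h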